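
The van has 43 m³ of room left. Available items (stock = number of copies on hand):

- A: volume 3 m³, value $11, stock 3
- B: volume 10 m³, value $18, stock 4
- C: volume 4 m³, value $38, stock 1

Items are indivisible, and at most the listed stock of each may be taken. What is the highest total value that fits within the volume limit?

Top feasible selections:
- 3×A + 3×B + 1×C: volume 43, value 125
- 2×A + 3×B + 1×C: volume 40, value 114
- 3×A + 2×B + 1×C: volume 33, value 107
Best: $125.

$125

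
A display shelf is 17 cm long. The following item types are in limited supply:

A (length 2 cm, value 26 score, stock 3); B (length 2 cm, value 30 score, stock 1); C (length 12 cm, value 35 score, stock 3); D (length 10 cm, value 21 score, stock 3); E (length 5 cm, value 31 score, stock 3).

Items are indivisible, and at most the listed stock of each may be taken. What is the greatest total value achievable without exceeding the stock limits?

Best selections within length 17 and stock limits:
- 2×A + 1×B + 2×E: length 16, value 144
- 3×A + 2×E: length 16, value 140
- 3×A + 1×B + 1×E: length 13, value 139
- 1×B + 3×E: length 17, value 123
Best: 144 score.

144 score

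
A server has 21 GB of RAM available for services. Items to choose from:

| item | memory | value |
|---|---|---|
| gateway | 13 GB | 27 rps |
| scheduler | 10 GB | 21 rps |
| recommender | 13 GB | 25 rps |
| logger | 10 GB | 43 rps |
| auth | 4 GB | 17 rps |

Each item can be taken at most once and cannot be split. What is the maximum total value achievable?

64 rps

This is a 0/1 knapsack; check combinations near the capacity.
- scheduler+logger: memory 10+10=20, value 21+43=64
- logger+auth: memory 10+4=14, value 43+17=60
- gateway+auth: memory 13+4=17, value 27+17=44
- logger: memory 10, value 43
- recommender+auth: memory 13+4=17, value 25+17=42
Best: 64 rps.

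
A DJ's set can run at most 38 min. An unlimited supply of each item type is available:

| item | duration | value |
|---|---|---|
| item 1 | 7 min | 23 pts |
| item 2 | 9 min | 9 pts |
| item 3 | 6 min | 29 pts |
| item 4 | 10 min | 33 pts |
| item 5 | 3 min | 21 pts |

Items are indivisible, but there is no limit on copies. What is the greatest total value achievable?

252 pts

Best value-per-unit is item 5 at 21/3, and filling with it alone uses duration 12×3=36. No mix of the others beats 12×21 = 252.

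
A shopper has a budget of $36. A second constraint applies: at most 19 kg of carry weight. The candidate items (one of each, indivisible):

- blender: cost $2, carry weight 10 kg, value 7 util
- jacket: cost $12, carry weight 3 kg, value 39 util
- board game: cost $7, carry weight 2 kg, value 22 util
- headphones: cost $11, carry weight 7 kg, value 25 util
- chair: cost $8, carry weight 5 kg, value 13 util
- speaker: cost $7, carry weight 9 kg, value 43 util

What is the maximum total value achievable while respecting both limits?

Feasible sets respecting both limits:
- jacket+board game+chair+speaker: cost 34, carry weight 19, value 117
- jacket+headphones+speaker: cost 30, carry weight 19, value 107
- jacket+board game+speaker: cost 26, carry weight 14, value 104
Best: 117 util.

117 util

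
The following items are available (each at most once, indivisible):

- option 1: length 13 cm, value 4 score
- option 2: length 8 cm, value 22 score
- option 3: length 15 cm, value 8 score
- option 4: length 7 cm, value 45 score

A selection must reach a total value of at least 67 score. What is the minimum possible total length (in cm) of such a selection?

15

Subsets with value ≥ 67, sorted by total length:
- option 2+option 4: length 15, value 67
- option 1+option 2+option 4: length 28, value 71
- option 2+option 3+option 4: length 30, value 75
Minimum length: 15 cm.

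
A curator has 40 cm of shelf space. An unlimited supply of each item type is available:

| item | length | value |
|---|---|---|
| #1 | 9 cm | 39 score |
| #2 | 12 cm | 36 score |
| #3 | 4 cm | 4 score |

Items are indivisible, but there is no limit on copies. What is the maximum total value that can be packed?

Best value-per-unit is #1 at 39/9; filling with it alone gives 4×39 = 156.
Optimal mix: 4×#1 + 1×#3 → length 40, value 160.

160 score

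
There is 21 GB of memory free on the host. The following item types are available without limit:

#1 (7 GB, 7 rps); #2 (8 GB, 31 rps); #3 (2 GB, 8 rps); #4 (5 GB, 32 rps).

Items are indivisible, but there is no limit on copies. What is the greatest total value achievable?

Best value-per-unit is #4 at 32/5, and filling with it alone uses memory 4×5=20. No mix of the others beats 4×32 = 128.

128 rps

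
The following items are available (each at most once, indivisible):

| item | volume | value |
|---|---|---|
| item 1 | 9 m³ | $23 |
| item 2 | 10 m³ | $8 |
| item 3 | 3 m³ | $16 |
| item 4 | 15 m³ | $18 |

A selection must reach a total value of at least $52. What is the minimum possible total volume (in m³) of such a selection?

27

Subsets with value ≥ 52, sorted by total volume:
- item 1+item 3+item 4: volume 27, value 57
- item 1+item 2+item 3+item 4: volume 37, value 65
Minimum volume: 27 m³.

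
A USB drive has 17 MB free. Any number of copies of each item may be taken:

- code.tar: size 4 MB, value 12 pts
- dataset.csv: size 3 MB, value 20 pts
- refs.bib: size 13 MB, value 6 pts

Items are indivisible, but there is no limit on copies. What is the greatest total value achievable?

Best value-per-unit is dataset.csv at 20/3, and filling with it alone uses size 5×3=15. No mix of the others beats 5×20 = 100.

100 pts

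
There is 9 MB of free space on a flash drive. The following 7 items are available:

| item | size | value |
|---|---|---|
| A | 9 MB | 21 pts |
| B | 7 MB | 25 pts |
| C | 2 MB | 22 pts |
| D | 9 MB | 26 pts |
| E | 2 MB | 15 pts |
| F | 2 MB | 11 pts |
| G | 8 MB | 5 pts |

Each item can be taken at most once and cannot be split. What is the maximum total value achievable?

Check high-value combinations within 9 MB:
- C+E+F: size 2+2+2=6, value 22+15+11=48
- B+C: size 7+2=9, value 25+22=47
- B+E: size 7+2=9, value 25+15=40
- C+E: size 2+2=4, value 22+15=37
- B+F: size 7+2=9, value 25+11=36
Best: 48 pts.

48 pts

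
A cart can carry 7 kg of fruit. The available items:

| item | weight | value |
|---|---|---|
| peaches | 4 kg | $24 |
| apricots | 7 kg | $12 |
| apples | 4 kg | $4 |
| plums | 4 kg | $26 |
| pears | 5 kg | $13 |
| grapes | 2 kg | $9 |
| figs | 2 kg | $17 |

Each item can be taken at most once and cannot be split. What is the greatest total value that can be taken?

Check high-value combinations within 7 kg:
- plums+figs: weight 4+2=6, value 26+17=43
- peaches+figs: weight 4+2=6, value 24+17=41
- plums+grapes: weight 4+2=6, value 26+9=35
- peaches+grapes: weight 4+2=6, value 24+9=33
Best: $43.

$43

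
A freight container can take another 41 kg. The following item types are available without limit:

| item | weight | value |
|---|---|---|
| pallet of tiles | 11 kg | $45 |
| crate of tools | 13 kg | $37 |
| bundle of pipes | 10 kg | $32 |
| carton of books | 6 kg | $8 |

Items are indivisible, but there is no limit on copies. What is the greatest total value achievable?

Best value-per-unit is pallet of tiles at 45/11; filling with it alone gives 3×45 = 135.
Optimal mix: 3×pallet of tiles + 1×carton of books → weight 39, value 143.

$143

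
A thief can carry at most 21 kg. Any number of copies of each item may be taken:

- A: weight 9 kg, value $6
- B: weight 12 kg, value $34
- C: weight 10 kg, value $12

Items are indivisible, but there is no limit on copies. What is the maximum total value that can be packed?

$40

Best value-per-unit is B at 34/12; filling with it alone gives 1×34 = 34.
Optimal mix: 1×A + 1×B → weight 21, value 40.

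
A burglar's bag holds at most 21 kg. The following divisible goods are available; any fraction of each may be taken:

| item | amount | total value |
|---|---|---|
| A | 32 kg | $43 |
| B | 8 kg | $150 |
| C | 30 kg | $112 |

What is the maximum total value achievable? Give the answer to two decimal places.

Take in order of value per unit:
- B (150/8 per unit): all 8 → value 150, running total 150.00
- C (112/30 per unit): 13 of 30 → value 13×112/30 = 48.5333, running total 198.53
Total 198.53.

198.53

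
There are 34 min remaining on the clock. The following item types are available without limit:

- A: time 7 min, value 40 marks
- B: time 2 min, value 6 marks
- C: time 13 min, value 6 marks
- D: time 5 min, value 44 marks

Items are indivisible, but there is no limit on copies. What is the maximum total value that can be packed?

276 marks

Best value-per-unit is D at 44/5; filling with it alone gives 6×44 = 264.
Optimal mix: 2×B + 6×D → time 34, value 276.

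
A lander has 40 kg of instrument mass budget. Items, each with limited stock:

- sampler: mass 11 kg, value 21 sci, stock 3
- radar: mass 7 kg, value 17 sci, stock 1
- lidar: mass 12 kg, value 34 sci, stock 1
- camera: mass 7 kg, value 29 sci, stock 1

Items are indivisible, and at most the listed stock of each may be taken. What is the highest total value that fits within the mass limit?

Top feasible selections:
- 1×sampler + 1×radar + 1×lidar + 1×camera: mass 37, value 101
- 3×sampler + 1×camera: mass 40, value 92
- 2×sampler + 1×radar + 1×camera: mass 36, value 88
Best: 101 sci.

101 sci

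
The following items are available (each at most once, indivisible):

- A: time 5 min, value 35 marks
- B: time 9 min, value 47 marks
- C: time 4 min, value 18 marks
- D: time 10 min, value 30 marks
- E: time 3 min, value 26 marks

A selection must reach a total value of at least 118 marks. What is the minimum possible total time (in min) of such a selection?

Subsets with value ≥ 118, sorted by total time:
- A+B+C+E: time 21, value 126
- B+C+D+E: time 26, value 121
- A+B+D+E: time 27, value 138
Minimum time: 21 min.

21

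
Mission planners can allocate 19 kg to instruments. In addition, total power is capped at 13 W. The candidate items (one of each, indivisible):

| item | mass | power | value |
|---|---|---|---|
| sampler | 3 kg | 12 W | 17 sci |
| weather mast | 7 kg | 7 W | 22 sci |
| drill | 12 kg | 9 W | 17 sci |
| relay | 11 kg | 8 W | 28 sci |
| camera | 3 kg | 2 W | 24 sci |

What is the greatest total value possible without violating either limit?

Feasible sets respecting both limits:
- relay+camera: mass 14, power 10, value 52
- weather mast+camera: mass 10, power 9, value 46
- drill+camera: mass 15, power 11, value 41
Best: 52 sci.

52 sci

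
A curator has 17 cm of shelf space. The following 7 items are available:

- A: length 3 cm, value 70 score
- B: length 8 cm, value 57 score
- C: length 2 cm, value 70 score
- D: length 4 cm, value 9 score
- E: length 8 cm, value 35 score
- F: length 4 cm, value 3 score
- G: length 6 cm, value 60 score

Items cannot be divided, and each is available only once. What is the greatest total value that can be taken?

209 score

Check high-value combinations within 17 cm:
- A+C+D+G: length 3+2+4+6=15, value 70+70+9+60=209
- A+B+C+D: length 3+8+2+4=17, value 70+57+70+9=206
- A+C+F+G: length 3+2+4+6=15, value 70+70+3+60=203
- A+C+G: length 3+2+6=11, value 70+70+60=200
Best: 209 score.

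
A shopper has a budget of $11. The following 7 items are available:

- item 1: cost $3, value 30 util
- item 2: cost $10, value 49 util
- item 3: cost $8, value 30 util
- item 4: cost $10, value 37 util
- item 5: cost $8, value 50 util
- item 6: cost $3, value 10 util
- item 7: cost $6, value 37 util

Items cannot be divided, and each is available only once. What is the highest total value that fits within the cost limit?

80 util

Check high-value combinations within $11:
- item 1+item 5: cost 3+8=11, value 30+50=80
- item 1+item 7: cost 3+6=9, value 30+37=67
- item 1+item 3: cost 3+8=11, value 30+30=60
Best: 80 util.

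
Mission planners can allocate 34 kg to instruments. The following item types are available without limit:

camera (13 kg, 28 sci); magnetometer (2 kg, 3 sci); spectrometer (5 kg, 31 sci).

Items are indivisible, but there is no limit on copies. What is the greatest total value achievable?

192 sci

Best value-per-unit is spectrometer at 31/5; filling with it alone gives 6×31 = 186.
Optimal mix: 2×magnetometer + 6×spectrometer → mass 34, value 192.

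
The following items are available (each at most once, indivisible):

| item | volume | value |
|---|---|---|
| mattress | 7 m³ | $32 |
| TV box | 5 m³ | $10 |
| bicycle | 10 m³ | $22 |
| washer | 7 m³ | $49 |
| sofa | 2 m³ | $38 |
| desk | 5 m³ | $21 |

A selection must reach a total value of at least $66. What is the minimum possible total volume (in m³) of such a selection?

9

Subsets with value ≥ 66, sorted by total volume:
- washer+sofa: volume 9, value 87
- mattress+sofa: volume 9, value 70
- washer+desk: volume 12, value 70
- TV box+sofa+desk: volume 12, value 69
Minimum volume: 9 m³.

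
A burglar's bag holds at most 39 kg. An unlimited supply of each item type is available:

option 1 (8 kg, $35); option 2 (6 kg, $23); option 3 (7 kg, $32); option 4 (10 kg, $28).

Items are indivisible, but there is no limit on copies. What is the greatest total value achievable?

$172

Best value-per-unit is option 3 at 32/7; filling with it alone gives 5×32 = 160.
Optimal mix: 4×option 1 + 1×option 3 → weight 39, value 172.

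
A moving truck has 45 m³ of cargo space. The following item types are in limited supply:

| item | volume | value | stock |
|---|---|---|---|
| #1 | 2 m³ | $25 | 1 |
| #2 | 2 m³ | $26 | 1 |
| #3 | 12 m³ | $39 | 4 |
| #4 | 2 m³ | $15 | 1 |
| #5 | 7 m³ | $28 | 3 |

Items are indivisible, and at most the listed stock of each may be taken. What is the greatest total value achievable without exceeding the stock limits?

$200

Top feasible selections:
- 1×#1 + 1×#2 + 2×#3 + 1×#4 + 2×#5: volume 44, value 200
- 1×#1 + 1×#2 + 1×#3 + 1×#4 + 3×#5: volume 39, value 189
Best: $200.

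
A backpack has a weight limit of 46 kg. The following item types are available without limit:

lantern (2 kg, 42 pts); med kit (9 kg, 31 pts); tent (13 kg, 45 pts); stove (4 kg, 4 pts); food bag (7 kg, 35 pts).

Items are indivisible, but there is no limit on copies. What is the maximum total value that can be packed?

Best value-per-unit is lantern at 42/2, and filling with it alone uses weight 23×2=46. No mix of the others beats 23×42 = 966.

966 pts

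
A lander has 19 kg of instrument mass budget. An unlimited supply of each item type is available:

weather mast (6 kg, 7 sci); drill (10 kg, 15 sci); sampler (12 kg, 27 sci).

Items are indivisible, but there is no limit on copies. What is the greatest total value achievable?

Best value-per-unit is sampler at 27/12; filling with it alone gives 1×27 = 27.
Optimal mix: 1×weather mast + 1×sampler → mass 18, value 34.

34 sci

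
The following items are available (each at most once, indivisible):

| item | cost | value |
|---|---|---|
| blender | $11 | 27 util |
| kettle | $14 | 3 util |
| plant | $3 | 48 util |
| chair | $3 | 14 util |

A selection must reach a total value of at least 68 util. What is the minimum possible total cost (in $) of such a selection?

14

Subsets with value ≥ 68, sorted by total cost:
- blender+plant: cost 14, value 75
- blender+plant+chair: cost 17, value 89
- blender+kettle+plant: cost 28, value 78
Minimum cost: 14 $.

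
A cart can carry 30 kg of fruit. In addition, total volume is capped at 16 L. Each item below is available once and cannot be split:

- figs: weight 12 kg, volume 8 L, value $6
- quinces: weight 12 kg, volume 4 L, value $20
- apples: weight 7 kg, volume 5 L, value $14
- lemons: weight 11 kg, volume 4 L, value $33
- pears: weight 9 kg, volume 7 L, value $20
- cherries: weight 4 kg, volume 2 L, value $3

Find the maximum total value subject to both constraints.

Feasible sets respecting both limits:
- quinces+apples+lemons: weight 30, volume 13, value 67
- apples+lemons+pears: weight 27, volume 16, value 67
- quinces+lemons+cherries: weight 27, volume 10, value 56
Best: $67.

$67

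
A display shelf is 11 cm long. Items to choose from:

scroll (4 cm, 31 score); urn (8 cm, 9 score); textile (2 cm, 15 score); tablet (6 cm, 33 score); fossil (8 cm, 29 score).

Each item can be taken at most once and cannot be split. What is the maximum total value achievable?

64 score

Check high-value combinations within 11 cm:
- scroll+tablet: length 4+6=10, value 31+33=64
- textile+tablet: length 2+6=8, value 15+33=48
- scroll+textile: length 4+2=6, value 31+15=46
Best: 64 score.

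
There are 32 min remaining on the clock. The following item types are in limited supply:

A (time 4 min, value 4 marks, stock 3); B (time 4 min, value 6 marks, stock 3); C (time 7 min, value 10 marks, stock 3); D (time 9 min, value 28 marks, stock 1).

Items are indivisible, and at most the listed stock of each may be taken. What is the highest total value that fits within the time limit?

60 marks

Top feasible selections:
- 2×B + 2×C + 1×D: time 31, value 60
- 1×A + 3×B + 1×C + 1×D: time 32, value 60
Best: 60 marks.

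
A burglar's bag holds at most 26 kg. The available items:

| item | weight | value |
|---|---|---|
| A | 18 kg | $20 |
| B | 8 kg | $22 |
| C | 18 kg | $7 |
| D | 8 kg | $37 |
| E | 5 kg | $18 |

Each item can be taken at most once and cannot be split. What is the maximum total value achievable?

Check high-value combinations within 26 kg:
- B+D+E: weight 8+8+5=21, value 22+37+18=77
- B+D: weight 8+8=16, value 22+37=59
- A+D: weight 18+8=26, value 20+37=57
Best: $77.

$77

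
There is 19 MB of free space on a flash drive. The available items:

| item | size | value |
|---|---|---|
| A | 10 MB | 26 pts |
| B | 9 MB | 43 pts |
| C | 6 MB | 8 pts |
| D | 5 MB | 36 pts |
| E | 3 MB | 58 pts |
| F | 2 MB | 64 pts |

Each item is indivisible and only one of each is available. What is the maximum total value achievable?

201 pts

Check high-value combinations within 19 MB:
- B+D+E+F: size 9+5+3+2=19, value 43+36+58+64=201
- C+D+E+F: size 6+5+3+2=16, value 8+36+58+64=166
- B+E+F: size 9+3+2=14, value 43+58+64=165
Best: 201 pts.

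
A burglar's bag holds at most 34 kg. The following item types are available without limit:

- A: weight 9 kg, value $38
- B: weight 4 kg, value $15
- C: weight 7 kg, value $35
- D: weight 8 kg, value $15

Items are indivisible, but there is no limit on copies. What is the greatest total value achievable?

$158

Best value-per-unit is C at 35/7; filling with it alone gives 4×35 = 140.
Optimal mix: 1×A + 1×B + 3×C → weight 34, value 158.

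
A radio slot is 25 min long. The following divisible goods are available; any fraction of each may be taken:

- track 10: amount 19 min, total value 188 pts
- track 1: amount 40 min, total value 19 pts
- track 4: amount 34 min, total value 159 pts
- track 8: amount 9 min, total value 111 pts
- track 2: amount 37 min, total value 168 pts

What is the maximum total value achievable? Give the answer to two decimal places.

Take in order of value per unit:
- track 8 (111/9 per unit): all 9 → value 111, running total 111.00
- track 10 (188/19 per unit): 16 of 19 → value 16×188/19 = 158.3158, running total 269.32
Total 269.32.

269.32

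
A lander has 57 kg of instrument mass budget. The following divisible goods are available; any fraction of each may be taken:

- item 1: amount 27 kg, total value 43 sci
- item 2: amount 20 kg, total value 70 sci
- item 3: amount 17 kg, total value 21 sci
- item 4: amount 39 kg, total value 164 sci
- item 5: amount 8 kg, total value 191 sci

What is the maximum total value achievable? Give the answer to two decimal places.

Take in order of value per unit:
- item 5 (191/8 per unit): all 8 → value 191, running total 191.00
- item 4 (164/39 per unit): all 39 → value 164, running total 355.00
- item 2 (70/20 per unit): 10 of 20 → value 10×70/20 = 35.0000, running total 390.00
Total 390.00.

390.00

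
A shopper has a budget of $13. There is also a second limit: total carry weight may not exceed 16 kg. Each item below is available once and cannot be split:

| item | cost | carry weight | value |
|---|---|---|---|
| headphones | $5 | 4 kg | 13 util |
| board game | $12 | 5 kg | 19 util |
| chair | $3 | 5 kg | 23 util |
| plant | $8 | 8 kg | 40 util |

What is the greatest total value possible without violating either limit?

63 util

Feasible sets respecting both limits:
- chair+plant: cost 11, carry weight 13, value 63
- headphones+plant: cost 13, carry weight 12, value 53
- plant: cost 8, carry weight 8, value 40
- headphones+chair: cost 8, carry weight 9, value 36
Best: 63 util.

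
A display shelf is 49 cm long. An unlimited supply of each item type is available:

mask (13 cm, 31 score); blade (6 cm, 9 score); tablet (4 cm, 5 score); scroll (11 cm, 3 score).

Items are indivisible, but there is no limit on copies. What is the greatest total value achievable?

107 score

Best value-per-unit is mask at 31/13; filling with it alone gives 3×31 = 93.
Optimal mix: 3×mask + 1×blade + 1×tablet → length 49, value 107.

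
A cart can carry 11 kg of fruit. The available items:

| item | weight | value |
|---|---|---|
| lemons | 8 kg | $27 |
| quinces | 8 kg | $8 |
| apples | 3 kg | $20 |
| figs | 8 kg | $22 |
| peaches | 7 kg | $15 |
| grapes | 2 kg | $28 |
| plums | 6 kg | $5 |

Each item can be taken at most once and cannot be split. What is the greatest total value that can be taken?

This is a 0/1 knapsack; check combinations near the capacity.
- lemons+grapes: weight 8+2=10, value 27+28=55
- apples+grapes+plums: weight 3+2+6=11, value 20+28+5=53
- figs+grapes: weight 8+2=10, value 22+28=50
Best: $55.

$55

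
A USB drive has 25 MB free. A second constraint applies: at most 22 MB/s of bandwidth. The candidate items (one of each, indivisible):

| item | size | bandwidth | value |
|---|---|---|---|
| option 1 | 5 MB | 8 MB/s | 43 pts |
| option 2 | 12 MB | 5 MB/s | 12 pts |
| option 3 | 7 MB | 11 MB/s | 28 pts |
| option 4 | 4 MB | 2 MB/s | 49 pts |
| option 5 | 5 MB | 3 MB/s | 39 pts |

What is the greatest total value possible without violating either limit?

131 pts

Feasible sets respecting both limits:
- option 1+option 4+option 5: size 14, bandwidth 13, value 131
- option 1+option 3+option 4: size 16, bandwidth 21, value 120
- option 3+option 4+option 5: size 16, bandwidth 16, value 116
Best: 131 pts.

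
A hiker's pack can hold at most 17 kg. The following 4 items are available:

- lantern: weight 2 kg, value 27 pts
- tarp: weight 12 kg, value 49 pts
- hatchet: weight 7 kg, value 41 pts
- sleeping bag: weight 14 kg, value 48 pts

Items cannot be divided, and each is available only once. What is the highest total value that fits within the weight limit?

76 pts

This is a 0/1 knapsack; check combinations near the capacity.
- lantern+tarp: weight 2+12=14, value 27+49=76
- lantern+sleeping bag: weight 2+14=16, value 27+48=75
- lantern+hatchet: weight 2+7=9, value 27+41=68
- tarp: weight 12, value 49
- sleeping bag: weight 14, value 48
Best: 76 pts.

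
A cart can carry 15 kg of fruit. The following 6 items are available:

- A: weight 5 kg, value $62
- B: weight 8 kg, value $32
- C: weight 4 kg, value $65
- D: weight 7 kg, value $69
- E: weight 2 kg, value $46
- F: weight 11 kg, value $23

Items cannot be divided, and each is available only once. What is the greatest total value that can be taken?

$180

Check high-value combinations within 15 kg:
- C+D+E: weight 4+7+2=13, value 65+69+46=180
- A+D+E: weight 5+7+2=14, value 62+69+46=177
- A+C+E: weight 5+4+2=11, value 62+65+46=173
Best: $180.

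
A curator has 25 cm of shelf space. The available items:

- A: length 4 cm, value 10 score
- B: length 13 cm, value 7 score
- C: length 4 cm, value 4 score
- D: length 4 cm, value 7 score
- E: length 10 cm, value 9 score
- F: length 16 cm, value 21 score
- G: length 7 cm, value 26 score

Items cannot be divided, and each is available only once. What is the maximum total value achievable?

52 score

Check high-value combinations within 25 cm:
- A+D+E+G: length 4+4+10+7=25, value 10+7+9+26=52
- A+C+E+G: length 4+4+10+7=25, value 10+4+9+26=49
- A+C+D+G: length 4+4+4+7=19, value 10+4+7+26=47
- F+G: length 16+7=23, value 21+26=47
- C+D+E+G: length 4+4+10+7=25, value 4+7+9+26=46
Best: 52 score.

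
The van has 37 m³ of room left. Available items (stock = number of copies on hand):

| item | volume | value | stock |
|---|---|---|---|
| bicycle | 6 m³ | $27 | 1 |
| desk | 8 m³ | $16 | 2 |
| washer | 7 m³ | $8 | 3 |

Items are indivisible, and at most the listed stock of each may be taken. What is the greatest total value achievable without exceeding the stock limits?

$75

Best selections within volume 37 and stock limits:
- 1×bicycle + 2×desk + 2×washer: volume 36, value 75
- 1×bicycle + 2×desk + 1×washer: volume 29, value 67
- 1×bicycle + 1×desk + 3×washer: volume 35, value 67
- 1×bicycle + 2×desk: volume 22, value 59
Best: $75.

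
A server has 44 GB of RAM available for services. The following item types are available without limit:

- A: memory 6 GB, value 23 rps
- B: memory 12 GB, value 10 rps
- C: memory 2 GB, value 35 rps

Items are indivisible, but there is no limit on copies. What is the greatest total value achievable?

Best value-per-unit is C at 35/2, and filling with it alone uses memory 22×2=44. No mix of the others beats 22×35 = 770.

770 rps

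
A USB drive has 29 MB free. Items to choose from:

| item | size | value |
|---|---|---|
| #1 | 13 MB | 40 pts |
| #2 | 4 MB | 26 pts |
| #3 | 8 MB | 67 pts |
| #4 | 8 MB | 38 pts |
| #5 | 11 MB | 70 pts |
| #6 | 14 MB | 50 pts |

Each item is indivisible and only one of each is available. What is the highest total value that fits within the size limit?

Check high-value combinations within 29 MB:
- #3+#4+#5: size 8+8+11=27, value 67+38+70=175
- #2+#3+#5: size 4+8+11=23, value 26+67+70=163
- #2+#5+#6: size 4+11+14=29, value 26+70+50=146
- #1+#3+#4: size 13+8+8=29, value 40+67+38=145
- #2+#3+#6: size 4+8+14=26, value 26+67+50=143
Best: 175 pts.

175 pts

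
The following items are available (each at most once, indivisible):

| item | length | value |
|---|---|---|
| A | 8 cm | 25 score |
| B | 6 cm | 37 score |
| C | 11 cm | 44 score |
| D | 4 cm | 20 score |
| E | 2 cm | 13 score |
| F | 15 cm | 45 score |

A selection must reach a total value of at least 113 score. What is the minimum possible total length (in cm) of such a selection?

23

Subsets with value ≥ 113, sorted by total length:
- B+C+D+E: length 23, value 114
- A+B+C+E: length 27, value 119
Minimum length: 23 cm.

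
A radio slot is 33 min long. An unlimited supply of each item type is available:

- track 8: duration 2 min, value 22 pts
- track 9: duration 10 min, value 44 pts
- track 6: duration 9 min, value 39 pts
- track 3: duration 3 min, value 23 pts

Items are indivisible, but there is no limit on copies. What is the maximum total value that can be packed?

Best value-per-unit is track 8 at 22/2; filling with it alone gives 16×22 = 352.
Optimal mix: 15×track 8 + 1×track 3 → duration 33, value 353.

353 pts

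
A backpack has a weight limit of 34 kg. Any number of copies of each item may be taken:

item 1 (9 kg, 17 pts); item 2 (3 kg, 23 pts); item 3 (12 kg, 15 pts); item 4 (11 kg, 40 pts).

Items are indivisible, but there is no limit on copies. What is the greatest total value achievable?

Best value-per-unit is item 2 at 23/3, and filling with it alone uses weight 11×3=33. No mix of the others beats 11×23 = 253.

253 pts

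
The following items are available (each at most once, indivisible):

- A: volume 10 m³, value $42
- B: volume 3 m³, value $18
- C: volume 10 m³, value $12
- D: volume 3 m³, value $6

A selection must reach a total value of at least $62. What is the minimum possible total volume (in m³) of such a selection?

16

Subsets with value ≥ 62, sorted by total volume:
- A+B+D: volume 16, value 66
- A+B+C: volume 23, value 72
- A+B+C+D: volume 26, value 78
Minimum volume: 16 m³.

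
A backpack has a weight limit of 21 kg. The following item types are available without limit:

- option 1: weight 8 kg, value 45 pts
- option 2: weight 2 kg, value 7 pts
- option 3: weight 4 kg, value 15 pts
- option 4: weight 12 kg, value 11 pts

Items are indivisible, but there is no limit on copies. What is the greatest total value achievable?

Best value-per-unit is option 1 at 45/8; filling with it alone gives 2×45 = 90.
Optimal mix: 2×option 1 + 1×option 3 → weight 20, value 105.

105 pts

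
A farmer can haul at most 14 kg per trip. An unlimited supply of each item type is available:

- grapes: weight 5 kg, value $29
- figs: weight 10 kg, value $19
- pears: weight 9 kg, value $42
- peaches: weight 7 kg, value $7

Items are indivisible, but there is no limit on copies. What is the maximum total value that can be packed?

$71

Best value-per-unit is grapes at 29/5; filling with it alone gives 2×29 = 58.
Optimal mix: 1×grapes + 1×pears → weight 14, value 71.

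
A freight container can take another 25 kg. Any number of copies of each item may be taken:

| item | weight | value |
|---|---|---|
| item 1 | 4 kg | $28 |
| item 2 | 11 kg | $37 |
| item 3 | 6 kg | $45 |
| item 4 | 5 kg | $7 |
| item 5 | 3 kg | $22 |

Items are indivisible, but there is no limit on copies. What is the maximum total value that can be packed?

$185

Best value-per-unit is item 3 at 45/6; filling with it alone gives 4×45 = 180.
Optimal mix: 1×item 1 + 3×item 3 + 1×item 5 → weight 25, value 185.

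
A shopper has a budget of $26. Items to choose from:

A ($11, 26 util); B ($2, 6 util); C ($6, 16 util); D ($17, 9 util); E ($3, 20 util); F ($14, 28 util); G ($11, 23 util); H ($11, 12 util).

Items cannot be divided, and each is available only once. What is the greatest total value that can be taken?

70 util

This is a 0/1 knapsack; check combinations near the capacity.
- B+C+E+F: cost 2+6+3+14=25, value 6+16+20+28=70
- A+E+G: cost 11+3+11=25, value 26+20+23=69
- A+B+C+E: cost 11+2+6+3=22, value 26+6+16+20=68
- B+C+E+G: cost 2+6+3+11=22, value 6+16+20+23=65
- C+E+F: cost 6+3+14=23, value 16+20+28=64
Best: 70 util.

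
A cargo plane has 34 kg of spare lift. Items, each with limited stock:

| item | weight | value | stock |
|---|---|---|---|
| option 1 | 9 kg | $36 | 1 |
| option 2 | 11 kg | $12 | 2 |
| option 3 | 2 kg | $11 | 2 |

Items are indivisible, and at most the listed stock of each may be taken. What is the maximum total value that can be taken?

Best selections within weight 34 and stock limits:
- 1×option 1 + 2×option 2 + 1×option 3: weight 33, value 71
- 1×option 1 + 1×option 2 + 2×option 3: weight 24, value 70
- 1×option 1 + 2×option 2: weight 31, value 60
- 1×option 1 + 1×option 2 + 1×option 3: weight 22, value 59
Best: $71.

$71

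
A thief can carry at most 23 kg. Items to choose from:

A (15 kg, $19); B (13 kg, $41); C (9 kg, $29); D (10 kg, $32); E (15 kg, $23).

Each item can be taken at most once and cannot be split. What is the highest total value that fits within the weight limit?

$73

Check high-value combinations within 23 kg:
- B+D: weight 13+10=23, value 41+32=73
- B+C: weight 13+9=22, value 41+29=70
- C+D: weight 9+10=19, value 29+32=61
- B: weight 13, value 41
- D: weight 10, value 32
Best: $73.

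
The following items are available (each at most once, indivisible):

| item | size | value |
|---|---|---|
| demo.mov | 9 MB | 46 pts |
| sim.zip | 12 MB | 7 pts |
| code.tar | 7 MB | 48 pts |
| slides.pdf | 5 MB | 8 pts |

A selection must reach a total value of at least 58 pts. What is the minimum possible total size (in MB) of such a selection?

Subsets with value ≥ 58, sorted by total size:
- demo.mov+code.tar: size 16, value 94
- demo.mov+code.tar+slides.pdf: size 21, value 102
Minimum size: 16 MB.

16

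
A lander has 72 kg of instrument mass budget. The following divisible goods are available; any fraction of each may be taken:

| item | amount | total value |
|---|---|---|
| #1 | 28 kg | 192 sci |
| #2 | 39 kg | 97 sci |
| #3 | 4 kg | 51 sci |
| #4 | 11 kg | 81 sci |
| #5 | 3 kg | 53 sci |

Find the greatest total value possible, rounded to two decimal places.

441.67

Take in order of value per unit:
- #5 (53/3 per unit): all 3 → value 53, running total 53.00
- #3 (51/4 per unit): all 4 → value 51, running total 104.00
- #4 (81/11 per unit): all 11 → value 81, running total 185.00
- #1 (192/28 per unit): all 28 → value 192, running total 377.00
- #2 (97/39 per unit): 26 of 39 → value 26×97/39 = 64.6667, running total 441.67
Total 441.67.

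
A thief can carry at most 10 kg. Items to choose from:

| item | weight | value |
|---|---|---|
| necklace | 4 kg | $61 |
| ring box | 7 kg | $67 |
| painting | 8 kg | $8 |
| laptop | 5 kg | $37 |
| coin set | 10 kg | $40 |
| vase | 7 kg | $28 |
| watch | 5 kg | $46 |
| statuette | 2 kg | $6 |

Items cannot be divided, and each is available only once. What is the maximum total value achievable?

Check high-value combinations within 10 kg:
- necklace+watch: weight 4+5=9, value 61+46=107
- necklace+laptop: weight 4+5=9, value 61+37=98
- laptop+watch: weight 5+5=10, value 37+46=83
- ring box+statuette: weight 7+2=9, value 67+6=73
- necklace+statuette: weight 4+2=6, value 61+6=67
Best: $107.

$107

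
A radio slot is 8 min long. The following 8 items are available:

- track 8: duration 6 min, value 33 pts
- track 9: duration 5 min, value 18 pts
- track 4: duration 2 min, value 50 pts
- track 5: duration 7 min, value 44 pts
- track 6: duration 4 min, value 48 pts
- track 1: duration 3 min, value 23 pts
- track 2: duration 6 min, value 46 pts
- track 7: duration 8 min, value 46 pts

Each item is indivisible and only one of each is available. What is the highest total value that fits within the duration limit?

Check high-value combinations within 8 min:
- track 4+track 6: duration 2+4=6, value 50+48=98
- track 4+track 2: duration 2+6=8, value 50+46=96
- track 8+track 4: duration 6+2=8, value 33+50=83
Best: 98 pts.

98 pts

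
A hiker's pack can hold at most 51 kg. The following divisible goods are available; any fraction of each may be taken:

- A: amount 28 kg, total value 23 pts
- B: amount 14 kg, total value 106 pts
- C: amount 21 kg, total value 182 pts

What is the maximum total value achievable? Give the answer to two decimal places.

Take in order of value per unit:
- C (182/21 per unit): all 21 → value 182, running total 182.00
- B (106/14 per unit): all 14 → value 106, running total 288.00
- A (23/28 per unit): 16 of 28 → value 16×23/28 = 13.1429, running total 301.14
Total 301.14.

301.14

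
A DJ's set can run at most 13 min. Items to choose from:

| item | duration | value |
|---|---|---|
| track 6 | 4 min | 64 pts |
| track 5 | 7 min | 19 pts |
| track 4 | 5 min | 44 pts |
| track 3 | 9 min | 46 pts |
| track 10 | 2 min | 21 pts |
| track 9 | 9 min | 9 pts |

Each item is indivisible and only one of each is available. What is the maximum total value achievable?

Check high-value combinations within 13 min:
- track 6+track 4+track 10: duration 4+5+2=11, value 64+44+21=129
- track 6+track 3: duration 4+9=13, value 64+46=110
- track 6+track 4: duration 4+5=9, value 64+44=108
Best: 129 pts.

129 pts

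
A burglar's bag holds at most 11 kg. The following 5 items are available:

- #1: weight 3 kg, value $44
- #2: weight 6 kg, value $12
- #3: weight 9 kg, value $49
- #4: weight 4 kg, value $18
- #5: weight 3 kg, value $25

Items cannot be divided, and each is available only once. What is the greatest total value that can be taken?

$87

Check high-value combinations within 11 kg:
- #1+#4+#5: weight 3+4+3=10, value 44+18+25=87
- #1+#5: weight 3+3=6, value 44+25=69
- #1+#4: weight 3+4=7, value 44+18=62
Best: $87.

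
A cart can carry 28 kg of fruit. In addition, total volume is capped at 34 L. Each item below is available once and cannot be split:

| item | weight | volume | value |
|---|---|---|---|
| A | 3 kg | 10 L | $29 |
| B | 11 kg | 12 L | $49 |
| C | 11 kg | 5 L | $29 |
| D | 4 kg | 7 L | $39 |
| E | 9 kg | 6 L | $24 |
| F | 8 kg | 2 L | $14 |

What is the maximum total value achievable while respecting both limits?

$131

Feasible sets respecting both limits:
- A+B+D+F: weight 26, volume 31, value 131
- A+C+D+E: weight 27, volume 28, value 121
- A+B+D: weight 18, volume 29, value 117
Best: $131.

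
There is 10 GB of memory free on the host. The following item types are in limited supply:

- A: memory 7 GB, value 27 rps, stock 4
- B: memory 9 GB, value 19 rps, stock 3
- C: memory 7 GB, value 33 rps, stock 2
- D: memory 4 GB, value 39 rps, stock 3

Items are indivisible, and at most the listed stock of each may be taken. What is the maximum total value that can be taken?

Best selections within memory 10 and stock limits:
- 2×D: memory 8, value 78
- 1×D: memory 4, value 39
- 1×C: memory 7, value 33
Best: 78 rps.

78 rps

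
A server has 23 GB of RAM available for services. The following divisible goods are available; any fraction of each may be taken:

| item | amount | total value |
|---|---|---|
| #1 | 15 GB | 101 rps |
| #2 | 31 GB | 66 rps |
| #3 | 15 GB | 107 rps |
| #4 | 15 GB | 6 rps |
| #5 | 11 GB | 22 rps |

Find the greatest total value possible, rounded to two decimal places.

Take in order of value per unit:
- #3 (107/15 per unit): all 15 → value 107, running total 107.00
- #1 (101/15 per unit): 8 of 15 → value 8×101/15 = 53.8667, running total 160.87
Total 160.87.

160.87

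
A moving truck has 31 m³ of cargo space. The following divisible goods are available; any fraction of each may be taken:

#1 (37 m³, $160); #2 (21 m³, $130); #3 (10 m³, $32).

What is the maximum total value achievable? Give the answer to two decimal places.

173.24

Take in order of value per unit:
- #2 (130/21 per unit): all 21 → value 130, running total 130.00
- #1 (160/37 per unit): 10 of 37 → value 10×160/37 = 43.2432, running total 173.24
Total 173.24.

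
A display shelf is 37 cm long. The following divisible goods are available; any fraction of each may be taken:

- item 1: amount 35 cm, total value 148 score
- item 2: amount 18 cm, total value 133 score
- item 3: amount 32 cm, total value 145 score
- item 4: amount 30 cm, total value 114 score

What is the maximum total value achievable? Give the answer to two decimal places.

Take in order of value per unit:
- item 2 (133/18 per unit): all 18 → value 133, running total 133.00
- item 3 (145/32 per unit): 19 of 32 → value 19×145/32 = 86.0938, running total 219.09
Total 219.09.

219.09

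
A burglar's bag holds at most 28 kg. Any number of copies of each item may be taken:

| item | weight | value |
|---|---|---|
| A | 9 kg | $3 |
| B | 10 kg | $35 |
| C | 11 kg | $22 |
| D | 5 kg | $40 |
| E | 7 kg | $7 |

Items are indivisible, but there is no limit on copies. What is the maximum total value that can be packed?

$200

Best value-per-unit is D at 40/5, and filling with it alone uses weight 5×5=25. No mix of the others beats 5×40 = 200.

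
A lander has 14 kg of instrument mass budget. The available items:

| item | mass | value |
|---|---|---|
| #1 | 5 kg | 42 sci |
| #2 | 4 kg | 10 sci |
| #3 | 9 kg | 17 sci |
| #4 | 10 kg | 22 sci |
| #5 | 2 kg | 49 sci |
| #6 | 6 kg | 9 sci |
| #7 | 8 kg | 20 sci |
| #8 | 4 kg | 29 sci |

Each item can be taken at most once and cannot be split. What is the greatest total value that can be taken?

This is a 0/1 knapsack; check combinations near the capacity.
- #1+#5+#8: mass 5+2+4=11, value 42+49+29=120
- #1+#2+#5: mass 5+4+2=11, value 42+10+49=101
- #1+#5+#6: mass 5+2+6=13, value 42+49+9=100
Best: 120 sci.

120 sci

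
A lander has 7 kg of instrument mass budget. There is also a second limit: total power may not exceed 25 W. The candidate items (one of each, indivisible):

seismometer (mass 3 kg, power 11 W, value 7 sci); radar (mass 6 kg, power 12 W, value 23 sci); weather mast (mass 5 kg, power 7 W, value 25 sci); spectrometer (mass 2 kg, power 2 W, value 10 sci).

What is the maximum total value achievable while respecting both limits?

35 sci

Feasible sets respecting both limits:
- weather mast+spectrometer: mass 7, power 9, value 35
- weather mast: mass 5, power 7, value 25
- radar: mass 6, power 12, value 23
Best: 35 sci.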